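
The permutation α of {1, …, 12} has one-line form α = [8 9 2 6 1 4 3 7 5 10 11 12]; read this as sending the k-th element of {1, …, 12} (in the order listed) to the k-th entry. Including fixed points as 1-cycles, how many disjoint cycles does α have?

5

The cycle decomposition is (1 8 7 3 2 9 5)(4 6)(10)(11)(12), which has 5 cycles (counting 1-cycles).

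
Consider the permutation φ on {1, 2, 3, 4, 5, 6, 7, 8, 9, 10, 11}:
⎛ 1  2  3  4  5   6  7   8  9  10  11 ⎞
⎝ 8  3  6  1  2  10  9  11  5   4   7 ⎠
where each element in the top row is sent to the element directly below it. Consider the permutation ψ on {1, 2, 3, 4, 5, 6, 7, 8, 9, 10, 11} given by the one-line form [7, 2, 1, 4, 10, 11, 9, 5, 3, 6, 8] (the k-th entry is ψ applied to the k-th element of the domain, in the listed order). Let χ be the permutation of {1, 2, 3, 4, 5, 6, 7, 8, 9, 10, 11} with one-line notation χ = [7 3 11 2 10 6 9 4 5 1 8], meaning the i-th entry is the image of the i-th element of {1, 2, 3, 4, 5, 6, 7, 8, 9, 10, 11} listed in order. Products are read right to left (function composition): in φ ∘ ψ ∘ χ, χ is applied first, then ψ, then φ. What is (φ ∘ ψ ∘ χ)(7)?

Chase 7: χ(7) = 9; ψ(9) = 3; φ(3) = 6. Hence (φ ∘ ψ ∘ χ)(7) = 6.

6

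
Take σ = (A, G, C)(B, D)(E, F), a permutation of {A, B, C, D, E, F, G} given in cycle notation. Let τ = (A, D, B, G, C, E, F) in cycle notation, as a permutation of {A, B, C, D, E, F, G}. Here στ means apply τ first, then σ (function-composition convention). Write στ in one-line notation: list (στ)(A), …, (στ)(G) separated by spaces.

(στ)(x) = σ(τ(x)). Computing each image: σ(τ(A)) = σ(D) = B, σ(τ(B)) = σ(G) = C, σ(τ(C)) = σ(E) = F, σ(τ(D)) = σ(B) = D, σ(τ(E)) = σ(F) = E, σ(τ(F)) = σ(A) = G, σ(τ(G)) = σ(C) = A.
Hence στ = [B C F D E G A].

B C F D E G A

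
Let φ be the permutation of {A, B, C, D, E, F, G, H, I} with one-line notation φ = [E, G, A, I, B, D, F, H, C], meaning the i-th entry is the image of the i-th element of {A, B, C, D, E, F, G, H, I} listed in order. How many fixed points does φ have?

The fixed points (elements with φ(x) = x) are {H}, so there is 1.

1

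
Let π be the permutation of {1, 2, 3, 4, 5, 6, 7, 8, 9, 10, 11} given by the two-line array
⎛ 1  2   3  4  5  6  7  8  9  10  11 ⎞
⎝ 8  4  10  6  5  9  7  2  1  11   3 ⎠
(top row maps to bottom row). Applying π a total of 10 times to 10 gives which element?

Tracing 10 → 11 → … returns to 10 after 3 steps, so 10 lies in a 3-cycle (3, 10, 11).
Powers repeat with period 3 on this cycle, and 10 mod 3 = 1, so π^10(10) = π^1(10).
Stepping 1 place around the cycle: 10 → 11.

11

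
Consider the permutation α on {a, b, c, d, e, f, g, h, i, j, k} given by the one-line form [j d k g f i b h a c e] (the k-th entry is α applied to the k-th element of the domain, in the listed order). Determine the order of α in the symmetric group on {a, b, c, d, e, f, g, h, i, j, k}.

Decomposing into disjoint cycles gives cycle lengths 7, 3, 1.
The order of α is the least common multiple of its cycle lengths: lcm(7, 3) = 21.

21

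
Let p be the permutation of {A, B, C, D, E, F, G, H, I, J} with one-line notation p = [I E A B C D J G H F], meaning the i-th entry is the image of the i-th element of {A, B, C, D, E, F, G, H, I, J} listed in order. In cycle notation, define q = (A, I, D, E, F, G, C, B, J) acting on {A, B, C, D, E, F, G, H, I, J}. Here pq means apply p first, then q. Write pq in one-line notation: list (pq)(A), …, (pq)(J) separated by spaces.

For each element, apply p then q: A → I → D; B → E → F; C → A → I; D → B → J; E → C → B; F → D → E; G → J → A; H → G → C; I → H → H; J → F → G.
Collecting the images, pq = [D F I J B E A C H G].

D F I J B E A C H G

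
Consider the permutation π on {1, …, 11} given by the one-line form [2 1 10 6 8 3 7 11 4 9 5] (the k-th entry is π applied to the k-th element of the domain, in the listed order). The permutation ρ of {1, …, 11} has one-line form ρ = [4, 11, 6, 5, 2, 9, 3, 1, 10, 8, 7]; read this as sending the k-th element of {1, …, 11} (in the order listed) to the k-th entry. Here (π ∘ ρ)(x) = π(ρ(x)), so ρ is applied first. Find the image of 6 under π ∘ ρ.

ρ(6) = 9, then π(9) = 4; composing gives (π ∘ ρ)(6) = 4.

4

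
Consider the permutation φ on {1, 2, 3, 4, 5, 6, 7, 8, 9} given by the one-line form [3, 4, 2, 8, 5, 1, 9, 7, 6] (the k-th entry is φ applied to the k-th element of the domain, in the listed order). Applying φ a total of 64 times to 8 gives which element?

8

Tracing 8 → 7 → … returns to 8 after 8 steps, so 8 lies in an 8-cycle (1, 3, 2, 4, 8, 7, 9, 6).
Since the cycle has length 8, φ^64 acts on it the same as φ^0 (64 mod 8 = 0).
So φ^64(8) = 8.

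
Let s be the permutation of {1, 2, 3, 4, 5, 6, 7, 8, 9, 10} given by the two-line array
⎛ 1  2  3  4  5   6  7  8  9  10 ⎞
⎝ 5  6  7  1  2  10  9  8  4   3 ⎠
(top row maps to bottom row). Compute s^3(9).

5

Tracing 9 → 4 → … returns to 9 after 9 steps, so 9 lies in a 9-cycle (1, 5, 2, 6, 10, 3, 7, 9, 4).
Advancing 3 steps from 9: 9 → 4 → 1 → 5.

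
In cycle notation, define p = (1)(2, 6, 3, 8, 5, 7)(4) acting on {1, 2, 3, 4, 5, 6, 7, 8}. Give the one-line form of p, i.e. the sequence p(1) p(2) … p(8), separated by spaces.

Image by image: 1↦1, 2↦6, 3↦8, 4↦4, 5↦7, 6↦3, 7↦2, 8↦5.
Listing these in domain order gives 1 6 8 4 7 3 2 5.

1 6 8 4 7 3 2 5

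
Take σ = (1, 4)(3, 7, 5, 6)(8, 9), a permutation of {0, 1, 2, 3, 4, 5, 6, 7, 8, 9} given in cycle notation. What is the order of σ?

The cycle type of σ is (4, 2, 2, 1, 1).
The order of σ is the least common multiple of its cycle lengths: lcm(4, 2, 2) = 4.

4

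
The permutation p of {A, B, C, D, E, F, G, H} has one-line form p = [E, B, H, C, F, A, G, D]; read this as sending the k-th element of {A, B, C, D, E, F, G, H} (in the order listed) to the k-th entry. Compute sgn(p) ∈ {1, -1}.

In disjoint-cycle form the cycle lengths are 3, 3, 1, 1.
A cycle of length ℓ contributes ℓ−1 transpositions, so p is a product of 2 + 2 = 4 transpositions — even.

1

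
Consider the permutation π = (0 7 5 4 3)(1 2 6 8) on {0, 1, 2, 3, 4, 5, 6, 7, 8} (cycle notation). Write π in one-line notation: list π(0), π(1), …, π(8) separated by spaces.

7 2 6 0 3 4 8 5 1

Image by image: 0→7, 1→2, 2→6, 3→0, 4→3, 5→4, 6→8, 7→5, 8→1.
So the one-line form is 7 2 6 0 3 4 8 5 1.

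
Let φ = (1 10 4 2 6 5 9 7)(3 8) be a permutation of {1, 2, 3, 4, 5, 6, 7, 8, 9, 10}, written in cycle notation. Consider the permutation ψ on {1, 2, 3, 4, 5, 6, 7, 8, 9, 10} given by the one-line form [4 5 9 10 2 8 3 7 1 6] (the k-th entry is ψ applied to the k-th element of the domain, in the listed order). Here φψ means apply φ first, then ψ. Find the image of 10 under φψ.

10

First apply φ: φ(10) = 4, then ψ(4) = 10. Thus (φψ)(10) = 10.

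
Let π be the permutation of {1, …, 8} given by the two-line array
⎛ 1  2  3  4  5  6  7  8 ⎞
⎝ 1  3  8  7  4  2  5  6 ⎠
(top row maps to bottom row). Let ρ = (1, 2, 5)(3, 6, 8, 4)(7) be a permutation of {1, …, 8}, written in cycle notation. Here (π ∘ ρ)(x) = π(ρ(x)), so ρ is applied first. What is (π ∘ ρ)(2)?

ρ(2) = 5, then π(5) = 4; composing gives (π ∘ ρ)(2) = 4.

4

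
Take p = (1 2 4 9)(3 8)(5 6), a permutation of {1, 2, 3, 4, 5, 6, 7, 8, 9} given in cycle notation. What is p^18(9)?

9 lies in the 4-cycle (1 2 4 9).
Since the cycle has length 4, p^18 acts on it the same as p^2 (18 mod 4 = 2).
Advancing 2 steps from 9: 9 → 1 → 2.

2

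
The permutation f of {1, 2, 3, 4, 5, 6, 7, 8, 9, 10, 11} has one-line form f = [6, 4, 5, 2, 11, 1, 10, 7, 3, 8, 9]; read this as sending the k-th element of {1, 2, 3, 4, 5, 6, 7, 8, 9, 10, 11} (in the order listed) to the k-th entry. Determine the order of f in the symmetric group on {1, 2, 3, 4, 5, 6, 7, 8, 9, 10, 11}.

12

The disjoint-cycle form of f has cycle lengths 4, 3, 2, 2.
The order is lcm(4, 3, 2, 2) = 12.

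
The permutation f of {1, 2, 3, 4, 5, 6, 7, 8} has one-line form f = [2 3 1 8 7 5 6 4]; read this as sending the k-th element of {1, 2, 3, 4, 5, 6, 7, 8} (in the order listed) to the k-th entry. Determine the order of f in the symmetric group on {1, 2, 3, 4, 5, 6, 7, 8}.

Writing f as disjoint cycles, the cycle lengths are 3, 3, 2.
The order of f is the least common multiple of its cycle lengths: lcm(3, 3, 2) = 6.

6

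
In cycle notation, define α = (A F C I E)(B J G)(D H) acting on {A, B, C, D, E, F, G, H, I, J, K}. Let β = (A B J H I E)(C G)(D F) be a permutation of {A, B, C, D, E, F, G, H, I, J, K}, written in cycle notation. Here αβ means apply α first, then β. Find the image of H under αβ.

First apply α: α(H) = D, then β(D) = F. Thus (αβ)(H) = F.

F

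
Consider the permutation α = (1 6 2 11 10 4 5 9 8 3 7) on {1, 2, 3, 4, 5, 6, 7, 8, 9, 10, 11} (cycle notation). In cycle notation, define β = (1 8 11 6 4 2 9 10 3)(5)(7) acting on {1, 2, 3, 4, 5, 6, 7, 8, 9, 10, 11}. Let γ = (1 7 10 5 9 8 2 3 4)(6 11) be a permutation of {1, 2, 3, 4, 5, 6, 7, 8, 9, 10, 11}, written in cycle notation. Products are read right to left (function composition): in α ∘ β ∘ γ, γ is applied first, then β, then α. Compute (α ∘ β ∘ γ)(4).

3

Apply the permutations in order: γ(4) = 1, then β(1) = 8, then α(8) = 3. So (α ∘ β ∘ γ)(4) = 3.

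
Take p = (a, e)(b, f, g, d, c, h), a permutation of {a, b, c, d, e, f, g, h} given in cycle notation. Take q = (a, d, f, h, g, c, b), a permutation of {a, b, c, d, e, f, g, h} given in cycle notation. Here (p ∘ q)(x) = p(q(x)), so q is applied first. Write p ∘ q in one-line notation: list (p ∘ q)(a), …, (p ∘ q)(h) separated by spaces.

c e f g a b h d

(p ∘ q)(x) = p(q(x)). Computing each image: p(q(a)) = p(d) = c, p(q(b)) = p(a) = e, p(q(c)) = p(b) = f, p(q(d)) = p(f) = g, p(q(e)) = p(e) = a, p(q(f)) = p(h) = b, p(q(g)) = p(c) = h, p(q(h)) = p(g) = d.
Hence p ∘ q = [c e f g a b h d].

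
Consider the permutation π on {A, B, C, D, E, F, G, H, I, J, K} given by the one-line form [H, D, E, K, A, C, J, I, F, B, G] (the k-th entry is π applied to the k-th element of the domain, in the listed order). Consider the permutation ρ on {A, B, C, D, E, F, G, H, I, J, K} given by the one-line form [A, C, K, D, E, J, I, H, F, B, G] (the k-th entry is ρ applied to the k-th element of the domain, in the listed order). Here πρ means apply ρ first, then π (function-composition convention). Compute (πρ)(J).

First apply ρ: ρ(J) = B, then π(B) = D. Thus (πρ)(J) = D.

D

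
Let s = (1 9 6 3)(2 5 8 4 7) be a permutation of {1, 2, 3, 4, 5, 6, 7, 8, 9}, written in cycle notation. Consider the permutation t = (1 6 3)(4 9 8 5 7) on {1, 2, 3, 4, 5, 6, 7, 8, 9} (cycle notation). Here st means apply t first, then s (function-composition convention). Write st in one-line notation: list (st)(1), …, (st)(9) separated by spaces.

3 5 9 6 2 1 7 8 4

For each element, apply t then s: 1 → 6 → 3; 2 → 2 → 5; 3 → 1 → 9; 4 → 9 → 6; 5 → 7 → 2; 6 → 3 → 1; 7 → 4 → 7; 8 → 5 → 8; 9 → 8 → 4.
Collecting the images, st = [3 5 9 6 2 1 7 8 4].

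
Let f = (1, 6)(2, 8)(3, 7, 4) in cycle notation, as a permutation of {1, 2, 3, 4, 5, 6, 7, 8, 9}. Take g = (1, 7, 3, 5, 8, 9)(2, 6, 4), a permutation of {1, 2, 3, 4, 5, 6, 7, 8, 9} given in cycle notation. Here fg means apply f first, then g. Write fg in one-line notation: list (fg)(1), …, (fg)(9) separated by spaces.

(fg)(x) = g(f(x)). Computing each image: g(f(1)) = g(6) = 4, g(f(2)) = g(8) = 9, g(f(3)) = g(7) = 3, g(f(4)) = g(3) = 5, g(f(5)) = g(5) = 8, g(f(6)) = g(1) = 7, g(f(7)) = g(4) = 2, g(f(8)) = g(2) = 6, g(f(9)) = g(9) = 1.
Hence fg = [4 9 3 5 8 7 2 6 1].

4 9 3 5 8 7 2 6 1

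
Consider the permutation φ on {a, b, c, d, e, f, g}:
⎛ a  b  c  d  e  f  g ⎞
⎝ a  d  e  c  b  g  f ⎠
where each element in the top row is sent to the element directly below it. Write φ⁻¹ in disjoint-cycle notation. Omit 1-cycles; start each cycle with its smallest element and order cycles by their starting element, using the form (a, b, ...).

(b, e, c, d)(f, g)

First write φ in disjoint cycles: (b, d, c, e)(f, g).
The inverse reverses every cycle; in canonical form, φ⁻¹ = (b, e, c, d)(f, g).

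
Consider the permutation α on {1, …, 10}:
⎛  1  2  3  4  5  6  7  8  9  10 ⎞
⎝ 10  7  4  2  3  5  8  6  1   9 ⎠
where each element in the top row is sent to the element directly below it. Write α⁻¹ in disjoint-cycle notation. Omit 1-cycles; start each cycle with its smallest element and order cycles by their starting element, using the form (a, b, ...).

First write α in disjoint cycles: (1, 10, 9)(2, 7, 8, 6, 5, 3, 4).
The inverse reverses every cycle; in canonical form, α⁻¹ = (1, 9, 10)(2, 4, 3, 5, 6, 8, 7).

(1, 9, 10)(2, 4, 3, 5, 6, 8, 7)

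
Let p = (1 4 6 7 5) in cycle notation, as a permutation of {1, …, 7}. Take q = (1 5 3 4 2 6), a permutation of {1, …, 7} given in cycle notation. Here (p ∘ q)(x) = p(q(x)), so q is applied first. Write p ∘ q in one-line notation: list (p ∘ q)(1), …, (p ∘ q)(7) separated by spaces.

1 7 6 2 3 4 5

(p ∘ q)(x) = p(q(x)). Computing each image: p(q(1)) = p(5) = 1, p(q(2)) = p(6) = 7, p(q(3)) = p(4) = 6, p(q(4)) = p(2) = 2, p(q(5)) = p(3) = 3, p(q(6)) = p(1) = 4, p(q(7)) = p(7) = 5.
Hence p ∘ q = [1 7 6 2 3 4 5].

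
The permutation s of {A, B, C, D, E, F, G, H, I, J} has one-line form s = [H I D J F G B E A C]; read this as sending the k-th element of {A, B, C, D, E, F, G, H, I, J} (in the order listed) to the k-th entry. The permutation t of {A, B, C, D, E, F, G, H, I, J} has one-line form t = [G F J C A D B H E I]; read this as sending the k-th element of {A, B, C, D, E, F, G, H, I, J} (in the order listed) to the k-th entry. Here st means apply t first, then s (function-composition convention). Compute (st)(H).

E

First apply t: t(H) = H, then s(H) = E. Thus (st)(H) = E.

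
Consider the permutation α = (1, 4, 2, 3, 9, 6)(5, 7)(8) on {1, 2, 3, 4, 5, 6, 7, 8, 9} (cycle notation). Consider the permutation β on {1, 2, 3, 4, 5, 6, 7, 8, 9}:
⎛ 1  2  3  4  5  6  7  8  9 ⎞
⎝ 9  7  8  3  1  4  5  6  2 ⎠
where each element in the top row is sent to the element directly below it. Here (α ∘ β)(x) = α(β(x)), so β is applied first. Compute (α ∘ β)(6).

β(6) = 4, then α(4) = 2; composing gives (α ∘ β)(6) = 2.

2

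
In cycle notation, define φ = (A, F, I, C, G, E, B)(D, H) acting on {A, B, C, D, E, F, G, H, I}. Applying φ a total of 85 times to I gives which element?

I lies in the 7-cycle (A, F, I, C, G, E, B).
Since the cycle has length 7, φ^85 acts on it the same as φ^1 (85 mod 7 = 1).
Advancing 1 step from I: I → C.

C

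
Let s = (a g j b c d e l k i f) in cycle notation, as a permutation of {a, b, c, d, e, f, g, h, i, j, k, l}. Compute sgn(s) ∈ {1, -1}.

The cycle lengths are 11, 1.
A cycle of length ℓ contributes ℓ−1 transpositions, so s is a product of 10 transpositions — even.

1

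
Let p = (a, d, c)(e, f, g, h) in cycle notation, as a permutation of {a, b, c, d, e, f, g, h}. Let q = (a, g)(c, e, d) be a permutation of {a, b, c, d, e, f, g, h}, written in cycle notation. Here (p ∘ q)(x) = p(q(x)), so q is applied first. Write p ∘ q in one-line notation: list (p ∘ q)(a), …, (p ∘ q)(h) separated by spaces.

h b f a c g d e

For each element, apply q then p: a → g → h; b → b → b; c → e → f; d → c → a; e → d → c; f → f → g; g → a → d; h → h → e.
So p ∘ q in one-line form is h b f a c g d e.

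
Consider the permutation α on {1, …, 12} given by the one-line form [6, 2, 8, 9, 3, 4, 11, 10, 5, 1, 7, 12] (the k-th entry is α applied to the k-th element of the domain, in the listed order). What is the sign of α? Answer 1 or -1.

1

In disjoint-cycle form the cycle lengths are 8, 2, 1, 1.
A cycle of length ℓ contributes ℓ−1 transpositions, so α is a product of 7 + 1 = 8 transpositions — even.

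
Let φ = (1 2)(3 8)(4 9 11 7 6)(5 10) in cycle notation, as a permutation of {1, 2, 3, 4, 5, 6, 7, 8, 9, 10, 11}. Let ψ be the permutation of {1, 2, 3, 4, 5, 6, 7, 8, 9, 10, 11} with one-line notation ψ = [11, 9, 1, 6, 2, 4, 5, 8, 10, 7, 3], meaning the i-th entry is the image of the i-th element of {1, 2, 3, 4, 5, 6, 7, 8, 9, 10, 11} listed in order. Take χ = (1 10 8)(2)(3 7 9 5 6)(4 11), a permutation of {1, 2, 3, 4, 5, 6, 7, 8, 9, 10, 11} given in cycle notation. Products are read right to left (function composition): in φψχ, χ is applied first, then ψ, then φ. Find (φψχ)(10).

3

(φψχ)(10) = φ(ψ(χ(10))). χ(10) = 8, then ψ(8) = 8, then φ(8) = 3, so the result is 3.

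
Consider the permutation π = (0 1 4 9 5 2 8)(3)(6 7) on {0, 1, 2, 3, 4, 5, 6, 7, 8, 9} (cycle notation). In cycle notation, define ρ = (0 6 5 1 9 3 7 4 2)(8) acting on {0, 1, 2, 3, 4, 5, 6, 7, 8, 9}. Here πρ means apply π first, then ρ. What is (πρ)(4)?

3

First apply π: π(4) = 9, then ρ(9) = 3. Thus (πρ)(4) = 3.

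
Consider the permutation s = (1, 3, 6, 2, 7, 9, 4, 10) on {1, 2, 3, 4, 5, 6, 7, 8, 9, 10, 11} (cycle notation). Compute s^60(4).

4 lies in the 8-cycle (1, 3, 6, 2, 7, 9, 4, 10).
Since the cycle has length 8, s^60 acts on it the same as s^4 (60 mod 8 = 4).
Stepping 4 places around the cycle: 4 → 10 → 1 → 3 → 6.

6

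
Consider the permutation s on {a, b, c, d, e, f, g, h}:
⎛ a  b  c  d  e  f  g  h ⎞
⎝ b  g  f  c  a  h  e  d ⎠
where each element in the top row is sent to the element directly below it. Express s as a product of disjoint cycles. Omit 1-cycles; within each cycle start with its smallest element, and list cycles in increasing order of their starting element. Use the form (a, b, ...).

(a, b, g, e)(c, f, h, d)

Iterating s from a gives a → b → g → e → a; that is the 4-cycle (a, b, g, e).
Repeating from the next unused element and collecting all non-trivial cycles gives (a, b, g, e)(c, f, h, d).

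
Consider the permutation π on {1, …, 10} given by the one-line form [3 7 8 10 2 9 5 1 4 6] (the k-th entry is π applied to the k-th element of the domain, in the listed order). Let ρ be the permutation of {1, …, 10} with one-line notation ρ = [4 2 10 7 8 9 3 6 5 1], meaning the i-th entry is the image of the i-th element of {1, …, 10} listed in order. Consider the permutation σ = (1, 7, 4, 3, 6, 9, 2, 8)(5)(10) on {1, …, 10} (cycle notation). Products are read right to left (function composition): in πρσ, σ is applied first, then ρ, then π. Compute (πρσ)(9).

(πρσ)(9) = π(ρ(σ(9))). σ(9) = 2, then ρ(2) = 2, then π(2) = 7, so the result is 7.

7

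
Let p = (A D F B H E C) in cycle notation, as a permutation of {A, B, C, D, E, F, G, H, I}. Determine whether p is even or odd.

The cycle lengths are 7, 1, 1.
A cycle of length ℓ contributes ℓ−1 transpositions, so p is a product of 6 transpositions — even.

even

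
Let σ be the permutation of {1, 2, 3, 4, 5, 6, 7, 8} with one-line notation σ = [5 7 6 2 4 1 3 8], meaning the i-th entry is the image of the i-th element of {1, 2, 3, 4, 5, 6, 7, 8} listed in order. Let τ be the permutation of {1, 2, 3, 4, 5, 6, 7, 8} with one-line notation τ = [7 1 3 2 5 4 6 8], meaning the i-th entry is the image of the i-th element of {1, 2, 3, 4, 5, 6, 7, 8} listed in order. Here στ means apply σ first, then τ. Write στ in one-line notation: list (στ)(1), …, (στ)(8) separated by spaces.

(στ)(x) = τ(σ(x)). Computing each image: τ(σ(1)) = τ(5) = 5, τ(σ(2)) = τ(7) = 6, τ(σ(3)) = τ(6) = 4, τ(σ(4)) = τ(2) = 1, τ(σ(5)) = τ(4) = 2, τ(σ(6)) = τ(1) = 7, τ(σ(7)) = τ(3) = 3, τ(σ(8)) = τ(8) = 8.
Hence στ = [5 6 4 1 2 7 3 8].

5 6 4 1 2 7 3 8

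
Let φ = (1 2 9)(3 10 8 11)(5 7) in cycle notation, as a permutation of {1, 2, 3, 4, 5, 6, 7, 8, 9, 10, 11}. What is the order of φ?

The disjoint cycles have lengths 4, 3, 2, 1, 1.
The order of φ is the least common multiple of its cycle lengths: lcm(4, 3, 2) = 12.

12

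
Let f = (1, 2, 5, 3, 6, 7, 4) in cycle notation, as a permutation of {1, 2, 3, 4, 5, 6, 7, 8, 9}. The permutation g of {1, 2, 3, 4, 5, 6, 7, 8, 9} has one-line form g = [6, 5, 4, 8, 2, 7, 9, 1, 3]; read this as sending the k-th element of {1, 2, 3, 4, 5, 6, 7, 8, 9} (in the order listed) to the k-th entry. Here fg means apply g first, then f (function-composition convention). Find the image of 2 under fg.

(fg)(2) = f(g(2)). g(2) = 5, then f(5) = 3. So (fg)(2) = 3.

3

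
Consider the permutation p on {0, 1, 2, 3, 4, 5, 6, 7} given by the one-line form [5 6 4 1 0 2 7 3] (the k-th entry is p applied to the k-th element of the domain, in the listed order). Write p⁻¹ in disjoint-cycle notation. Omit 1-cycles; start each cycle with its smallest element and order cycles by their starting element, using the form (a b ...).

(0 4 2 5)(1 3 7 6)

First write p in disjoint cycles: (0 5 2 4)(1 6 7 3).
The inverse reverses every cycle; in canonical form, p⁻¹ = (0 4 2 5)(1 3 7 6).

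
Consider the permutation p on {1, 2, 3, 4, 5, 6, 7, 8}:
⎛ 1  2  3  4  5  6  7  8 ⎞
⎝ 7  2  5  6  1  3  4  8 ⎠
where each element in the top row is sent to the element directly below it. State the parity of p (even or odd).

In disjoint-cycle form the cycle lengths are 6, 1, 1.
A cycle is odd iff its length is even; p has 1 even-length cycle, so sgn(p) = (−1)^1 and p is odd.

odd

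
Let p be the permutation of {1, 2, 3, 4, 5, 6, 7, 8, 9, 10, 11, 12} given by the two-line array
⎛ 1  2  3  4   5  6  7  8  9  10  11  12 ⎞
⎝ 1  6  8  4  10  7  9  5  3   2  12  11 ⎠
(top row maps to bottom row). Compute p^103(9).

Tracing 9 → 3 → … returns to 9 after 8 steps, so 9 lies in an 8-cycle (2 6 7 9 3 8 5 10).
Since the cycle has length 8, p^103 acts on it the same as p^7 (103 mod 8 = 7).
Advancing 7 steps from 9: 9 → 3 → 8 → 5 → 10 → 2 → 6 → 7.

7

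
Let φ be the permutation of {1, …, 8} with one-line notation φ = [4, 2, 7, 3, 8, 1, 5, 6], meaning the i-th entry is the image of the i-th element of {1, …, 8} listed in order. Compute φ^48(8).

Tracing 8 → 6 → … returns to 8 after 7 steps, so 8 lies in a 7-cycle (1 4 3 7 5 8 6).
Powers repeat with period 7 on this cycle, and 48 mod 7 = 6, so φ^48(8) = φ^6(8).
Stepping 6 places around the cycle: 8 → 6 → 1 → 4 → 3 → 7 → 5.

5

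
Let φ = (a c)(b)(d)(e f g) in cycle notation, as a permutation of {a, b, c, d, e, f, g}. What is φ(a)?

c

a appears in (a c); the next entry (wrapping around) is c.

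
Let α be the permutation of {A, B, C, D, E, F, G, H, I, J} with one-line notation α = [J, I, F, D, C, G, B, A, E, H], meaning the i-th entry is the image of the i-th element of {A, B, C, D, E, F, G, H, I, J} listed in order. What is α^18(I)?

Tracing I → E → … returns to I after 6 steps, so I lies in a 6-cycle (B I E C F G).
Since the cycle has length 6, α^18 acts on it the same as α^0 (18 mod 6 = 0).
So α^18(I) = I.

I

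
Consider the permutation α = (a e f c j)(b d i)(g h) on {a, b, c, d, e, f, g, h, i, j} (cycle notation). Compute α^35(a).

a

a lies in the 5-cycle (a e f c j).
Since the cycle has length 5, α^35 acts on it the same as α^0 (35 mod 5 = 0).
So α^35(a) = a.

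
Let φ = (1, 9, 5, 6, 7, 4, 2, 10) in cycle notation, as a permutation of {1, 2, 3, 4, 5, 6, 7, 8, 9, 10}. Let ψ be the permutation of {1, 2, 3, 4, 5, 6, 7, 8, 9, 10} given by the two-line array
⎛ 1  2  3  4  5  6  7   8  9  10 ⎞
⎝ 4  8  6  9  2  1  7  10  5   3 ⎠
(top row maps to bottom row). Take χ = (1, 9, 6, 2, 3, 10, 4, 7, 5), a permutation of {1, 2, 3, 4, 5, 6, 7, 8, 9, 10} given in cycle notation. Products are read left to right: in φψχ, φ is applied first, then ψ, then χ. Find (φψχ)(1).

Chase 1: φ(1) = 9; ψ(9) = 5; χ(5) = 1. Hence (φψχ)(1) = 1.

1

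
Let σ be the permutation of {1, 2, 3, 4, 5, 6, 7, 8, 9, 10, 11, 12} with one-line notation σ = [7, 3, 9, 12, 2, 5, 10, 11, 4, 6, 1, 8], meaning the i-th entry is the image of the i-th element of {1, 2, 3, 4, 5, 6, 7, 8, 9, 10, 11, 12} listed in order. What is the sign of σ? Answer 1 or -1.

-1

In disjoint-cycle form the cycle lengths are 12.
A cycle is odd iff its length is even; σ has 1 even-length cycle, so sgn(σ) = (−1)^1 and σ is odd.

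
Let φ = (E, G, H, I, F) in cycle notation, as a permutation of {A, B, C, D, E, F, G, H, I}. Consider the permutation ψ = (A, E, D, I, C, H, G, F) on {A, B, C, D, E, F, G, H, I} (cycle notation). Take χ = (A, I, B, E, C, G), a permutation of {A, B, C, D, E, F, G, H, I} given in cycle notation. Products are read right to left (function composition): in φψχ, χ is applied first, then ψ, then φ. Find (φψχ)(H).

H

Chase H: χ(H) = H; ψ(H) = G; φ(G) = H. Hence (φψχ)(H) = H.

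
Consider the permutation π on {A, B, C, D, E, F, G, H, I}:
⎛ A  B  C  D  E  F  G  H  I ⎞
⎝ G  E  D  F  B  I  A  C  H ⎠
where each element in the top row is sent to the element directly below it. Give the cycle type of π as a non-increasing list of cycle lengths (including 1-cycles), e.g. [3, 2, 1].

[5, 2, 2]

The disjoint cycles are (A G)(B E)(C D F I H), with lengths 5, 2, 2 in non-increasing order.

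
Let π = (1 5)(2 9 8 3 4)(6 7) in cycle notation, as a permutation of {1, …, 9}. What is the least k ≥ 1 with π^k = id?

The cycle type of π is (5, 2, 2).
The order of π is the least common multiple of its cycle lengths: lcm(5, 2, 2) = 10.

10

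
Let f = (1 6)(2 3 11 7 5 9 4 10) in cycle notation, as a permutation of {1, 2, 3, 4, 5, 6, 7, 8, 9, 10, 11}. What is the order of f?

The disjoint cycles have lengths 8, 2, 1.
The order is lcm(8, 2) = 8.

8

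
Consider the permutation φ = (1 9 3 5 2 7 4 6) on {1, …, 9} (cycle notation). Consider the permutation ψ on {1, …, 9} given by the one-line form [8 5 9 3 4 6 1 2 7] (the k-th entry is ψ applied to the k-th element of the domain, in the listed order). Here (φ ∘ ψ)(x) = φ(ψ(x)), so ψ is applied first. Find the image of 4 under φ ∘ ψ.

5

First apply ψ: ψ(4) = 3, then φ(3) = 5. Thus (φ ∘ ψ)(4) = 5.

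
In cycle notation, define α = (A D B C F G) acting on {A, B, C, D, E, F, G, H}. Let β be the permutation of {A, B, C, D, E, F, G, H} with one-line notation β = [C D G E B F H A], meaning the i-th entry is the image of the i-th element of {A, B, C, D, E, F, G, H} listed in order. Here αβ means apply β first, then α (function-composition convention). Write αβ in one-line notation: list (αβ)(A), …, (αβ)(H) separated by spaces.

For each element, apply β then α: A → C → F; B → D → B; C → G → A; D → E → E; E → B → C; F → F → G; G → H → H; H → A → D.
Collecting the images, αβ = [F B A E C G H D].

F B A E C G H D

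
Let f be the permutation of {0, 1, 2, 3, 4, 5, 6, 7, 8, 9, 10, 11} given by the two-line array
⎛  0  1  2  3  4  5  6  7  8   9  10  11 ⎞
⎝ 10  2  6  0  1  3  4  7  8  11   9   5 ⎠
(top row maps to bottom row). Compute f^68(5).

Tracing 5 → 3 → … returns to 5 after 6 steps, so 5 lies in a 6-cycle (0, 10, 9, 11, 5, 3).
On a 6-cycle, f^6 is the identity, so f^68 = f^2 there (68 ≡ 2 mod 6).
Stepping 2 places around the cycle: 5 → 3 → 0.

0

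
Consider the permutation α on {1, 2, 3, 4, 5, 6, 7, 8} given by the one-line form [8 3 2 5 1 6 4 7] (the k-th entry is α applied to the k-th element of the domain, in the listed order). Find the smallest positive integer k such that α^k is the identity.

Writing α as disjoint cycles, the cycle lengths are 5, 2, 1.
Since disjoint cycles commute, ord(α) = lcm(5, 2) = 10.

10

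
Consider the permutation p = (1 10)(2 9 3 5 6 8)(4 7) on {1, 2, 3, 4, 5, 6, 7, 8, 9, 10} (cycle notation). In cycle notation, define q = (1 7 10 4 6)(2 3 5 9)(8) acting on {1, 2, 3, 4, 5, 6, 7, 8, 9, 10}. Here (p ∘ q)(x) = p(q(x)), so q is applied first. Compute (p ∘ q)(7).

First apply q: q(7) = 10, then p(10) = 1. Thus (p ∘ q)(7) = 1.

1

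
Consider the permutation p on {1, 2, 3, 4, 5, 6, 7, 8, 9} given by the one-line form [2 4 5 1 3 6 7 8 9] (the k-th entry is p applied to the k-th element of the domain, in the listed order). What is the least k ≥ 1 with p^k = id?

6

The disjoint-cycle form of p has cycle lengths 3, 2, 1, 1, 1, 1.
The order of p is the least common multiple of its cycle lengths: lcm(3, 2) = 6.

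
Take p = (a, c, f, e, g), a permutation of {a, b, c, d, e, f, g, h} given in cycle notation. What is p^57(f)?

f lies in the 5-cycle (a, c, f, e, g).
On a 5-cycle, p^5 is the identity, so p^57 = p^2 there (57 ≡ 2 mod 5).
Advancing 2 steps from f: f → e → g.

g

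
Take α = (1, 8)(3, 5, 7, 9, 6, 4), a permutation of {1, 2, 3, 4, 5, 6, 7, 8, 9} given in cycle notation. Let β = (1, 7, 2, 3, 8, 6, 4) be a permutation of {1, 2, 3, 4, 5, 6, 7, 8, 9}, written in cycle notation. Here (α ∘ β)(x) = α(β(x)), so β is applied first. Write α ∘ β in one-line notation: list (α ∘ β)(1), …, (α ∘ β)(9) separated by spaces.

9 5 1 8 7 3 2 4 6

Chase each element through β then α: 1 → 7 → 9; 2 → 3 → 5; 3 → 8 → 1; 4 → 1 → 8; 5 → 5 → 7; 6 → 4 → 3; 7 → 2 → 2; 8 → 6 → 4; 9 → 9 → 6.
Collecting the images, α ∘ β = [9 5 1 8 7 3 2 4 6].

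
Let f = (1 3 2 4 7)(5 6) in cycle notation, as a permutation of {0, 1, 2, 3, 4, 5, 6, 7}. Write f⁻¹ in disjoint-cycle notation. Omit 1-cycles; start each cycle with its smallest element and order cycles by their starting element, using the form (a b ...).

Inverting a permutation written in cycle notation just reverses the order within every cycle.
After reversing and putting each cycle's least element first, f⁻¹ = (1 7 4 2 3)(5 6).

(1 7 4 2 3)(5 6)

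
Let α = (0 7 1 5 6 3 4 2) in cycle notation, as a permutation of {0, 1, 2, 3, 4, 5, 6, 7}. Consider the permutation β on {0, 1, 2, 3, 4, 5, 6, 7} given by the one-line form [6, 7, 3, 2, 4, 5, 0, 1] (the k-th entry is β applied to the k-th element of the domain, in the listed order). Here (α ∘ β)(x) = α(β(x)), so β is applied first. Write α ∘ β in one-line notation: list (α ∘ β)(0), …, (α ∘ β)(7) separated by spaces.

3 1 4 0 2 6 7 5

(α ∘ β)(x) = α(β(x)). Computing each image: α(β(0)) = α(6) = 3, α(β(1)) = α(7) = 1, α(β(2)) = α(3) = 4, α(β(3)) = α(2) = 0, α(β(4)) = α(4) = 2, α(β(5)) = α(5) = 6, α(β(6)) = α(0) = 7, α(β(7)) = α(1) = 5.
Hence α ∘ β = [3 1 4 0 2 6 7 5].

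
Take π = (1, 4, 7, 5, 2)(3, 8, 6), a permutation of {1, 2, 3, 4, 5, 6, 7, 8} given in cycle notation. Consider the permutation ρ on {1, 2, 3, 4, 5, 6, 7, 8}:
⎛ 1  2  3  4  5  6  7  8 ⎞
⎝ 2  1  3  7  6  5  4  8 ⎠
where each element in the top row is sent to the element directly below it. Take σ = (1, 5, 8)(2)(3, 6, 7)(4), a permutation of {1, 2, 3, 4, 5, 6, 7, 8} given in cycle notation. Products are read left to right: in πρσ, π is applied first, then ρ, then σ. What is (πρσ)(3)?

1

Apply the permutations in order: π(3) = 8, then ρ(8) = 8, then σ(8) = 1. So (πρσ)(3) = 1.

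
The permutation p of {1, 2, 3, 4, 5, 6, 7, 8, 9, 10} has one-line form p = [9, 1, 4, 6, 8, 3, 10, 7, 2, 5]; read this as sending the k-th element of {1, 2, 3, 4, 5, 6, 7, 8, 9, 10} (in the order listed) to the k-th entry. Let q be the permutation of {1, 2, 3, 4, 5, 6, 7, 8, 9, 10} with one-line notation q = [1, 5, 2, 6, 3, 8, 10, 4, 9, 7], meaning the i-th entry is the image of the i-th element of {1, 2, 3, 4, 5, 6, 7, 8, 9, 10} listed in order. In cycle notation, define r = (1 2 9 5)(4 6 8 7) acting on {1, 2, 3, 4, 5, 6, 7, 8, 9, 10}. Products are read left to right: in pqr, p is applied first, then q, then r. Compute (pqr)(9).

1

(pqr)(9) = r(q(p(9))). p(9) = 2, then q(2) = 5, then r(5) = 1, so the result is 1.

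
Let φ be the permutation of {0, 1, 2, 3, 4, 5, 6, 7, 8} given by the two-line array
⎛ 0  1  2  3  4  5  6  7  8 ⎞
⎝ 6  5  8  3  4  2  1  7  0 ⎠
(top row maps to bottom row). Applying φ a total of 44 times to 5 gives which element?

8

Tracing 5 → 2 → … returns to 5 after 6 steps, so 5 lies in a 6-cycle (0 6 1 5 2 8).
On a 6-cycle, φ^6 is the identity, so φ^44 = φ^2 there (44 ≡ 2 mod 6).
Stepping 2 places around the cycle: 5 → 2 → 8.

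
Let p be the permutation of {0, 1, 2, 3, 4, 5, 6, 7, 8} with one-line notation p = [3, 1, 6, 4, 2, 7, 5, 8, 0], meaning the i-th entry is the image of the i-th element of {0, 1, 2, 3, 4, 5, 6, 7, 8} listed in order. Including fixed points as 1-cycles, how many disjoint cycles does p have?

2

The cycle decomposition is (0 3 4 2 6 5 7 8)(1), which has 2 cycles (counting 1-cycles).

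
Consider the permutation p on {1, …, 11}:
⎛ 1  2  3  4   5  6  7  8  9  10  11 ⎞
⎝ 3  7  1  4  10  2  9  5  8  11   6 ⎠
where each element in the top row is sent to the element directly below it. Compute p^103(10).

Tracing 10 → 11 → … returns to 10 after 8 steps, so 10 lies in an 8-cycle (2, 7, 9, 8, 5, 10, 11, 6).
On an 8-cycle, p^8 is the identity, so p^103 = p^7 there (103 ≡ 7 mod 8).
Advancing 7 steps from 10: 10 → 11 → 6 → 2 → 7 → 9 → 8 → 5.

5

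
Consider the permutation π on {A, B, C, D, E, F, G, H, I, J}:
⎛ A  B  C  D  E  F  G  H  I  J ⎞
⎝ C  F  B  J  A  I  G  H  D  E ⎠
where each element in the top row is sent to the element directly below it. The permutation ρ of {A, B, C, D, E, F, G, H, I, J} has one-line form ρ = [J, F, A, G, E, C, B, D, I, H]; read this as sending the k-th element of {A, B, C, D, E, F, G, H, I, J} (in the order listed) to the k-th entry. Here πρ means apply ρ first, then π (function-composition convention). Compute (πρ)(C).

First apply ρ: ρ(C) = A, then π(A) = C. Thus (πρ)(C) = C.

C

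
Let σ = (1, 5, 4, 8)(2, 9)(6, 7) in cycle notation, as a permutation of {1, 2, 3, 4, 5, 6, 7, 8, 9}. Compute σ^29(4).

4 lies in the 4-cycle (1, 5, 4, 8).
Powers repeat with period 4 on this cycle, and 29 mod 4 = 1, so σ^29(4) = σ^1(4).
Stepping 1 place around the cycle: 4 → 8.

8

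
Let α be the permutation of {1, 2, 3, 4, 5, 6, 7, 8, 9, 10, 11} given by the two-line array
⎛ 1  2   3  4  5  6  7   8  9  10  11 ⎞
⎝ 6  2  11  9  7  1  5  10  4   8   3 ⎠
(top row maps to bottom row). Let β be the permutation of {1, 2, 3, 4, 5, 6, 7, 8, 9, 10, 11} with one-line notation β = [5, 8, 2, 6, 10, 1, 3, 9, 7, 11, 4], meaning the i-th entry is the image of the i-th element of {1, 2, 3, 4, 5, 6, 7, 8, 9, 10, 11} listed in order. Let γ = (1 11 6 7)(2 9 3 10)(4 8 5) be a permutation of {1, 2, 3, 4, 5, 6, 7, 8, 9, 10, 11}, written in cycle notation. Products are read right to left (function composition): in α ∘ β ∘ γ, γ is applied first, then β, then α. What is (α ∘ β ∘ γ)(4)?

Chase 4: γ(4) = 8; β(8) = 9; α(9) = 4. Hence (α ∘ β ∘ γ)(4) = 4.

4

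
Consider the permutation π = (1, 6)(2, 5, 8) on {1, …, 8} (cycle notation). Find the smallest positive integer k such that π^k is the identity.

The cycle type of π is (3, 2, 1, 1, 1).
The order is lcm(3, 2) = 6.

6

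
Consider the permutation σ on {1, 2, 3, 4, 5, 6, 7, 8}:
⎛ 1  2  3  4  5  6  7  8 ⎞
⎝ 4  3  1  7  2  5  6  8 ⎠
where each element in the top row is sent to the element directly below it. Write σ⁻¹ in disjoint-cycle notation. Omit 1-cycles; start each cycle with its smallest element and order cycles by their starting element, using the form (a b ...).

The cycle decomposition of σ is (1 4 7 6 5 2 3).
Reversing each cycle (and rotating so the smallest element leads) gives σ⁻¹ = (1 3 2 5 6 7 4).

(1 3 2 5 6 7 4)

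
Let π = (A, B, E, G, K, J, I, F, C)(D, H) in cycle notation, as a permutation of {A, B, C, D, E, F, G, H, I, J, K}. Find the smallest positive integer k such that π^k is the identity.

18

The disjoint cycles have lengths 9, 2.
The order of π is the least common multiple of its cycle lengths: lcm(9, 2) = 18.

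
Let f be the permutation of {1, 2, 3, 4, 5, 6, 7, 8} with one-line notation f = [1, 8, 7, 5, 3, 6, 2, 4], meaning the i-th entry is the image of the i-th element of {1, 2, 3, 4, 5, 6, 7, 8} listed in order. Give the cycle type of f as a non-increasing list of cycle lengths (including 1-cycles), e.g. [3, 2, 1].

[6, 1, 1]

The disjoint cycles are (1)(2, 8, 4, 5, 3, 7)(6), with lengths 6, 1, 1 in non-increasing order.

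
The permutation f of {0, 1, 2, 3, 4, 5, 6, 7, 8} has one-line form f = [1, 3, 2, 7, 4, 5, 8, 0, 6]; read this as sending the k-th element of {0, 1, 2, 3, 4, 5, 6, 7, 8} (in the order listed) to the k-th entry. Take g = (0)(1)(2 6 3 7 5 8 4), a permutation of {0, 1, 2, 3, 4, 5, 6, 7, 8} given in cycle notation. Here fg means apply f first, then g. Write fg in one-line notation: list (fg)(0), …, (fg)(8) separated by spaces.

(fg)(x) = g(f(x)). Computing each image: g(f(0)) = g(1) = 1, g(f(1)) = g(3) = 7, g(f(2)) = g(2) = 6, g(f(3)) = g(7) = 5, g(f(4)) = g(4) = 2, g(f(5)) = g(5) = 8, g(f(6)) = g(8) = 4, g(f(7)) = g(0) = 0, g(f(8)) = g(6) = 3.
Hence fg = [1 7 6 5 2 8 4 0 3].

1 7 6 5 2 8 4 0 3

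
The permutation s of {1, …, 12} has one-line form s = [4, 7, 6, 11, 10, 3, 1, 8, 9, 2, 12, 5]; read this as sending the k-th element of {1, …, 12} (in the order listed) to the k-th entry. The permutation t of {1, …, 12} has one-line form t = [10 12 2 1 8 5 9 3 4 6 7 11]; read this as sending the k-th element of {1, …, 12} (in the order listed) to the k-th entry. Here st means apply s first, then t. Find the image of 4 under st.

7

s(4) = 11, then t(11) = 7; composing gives (st)(4) = 7.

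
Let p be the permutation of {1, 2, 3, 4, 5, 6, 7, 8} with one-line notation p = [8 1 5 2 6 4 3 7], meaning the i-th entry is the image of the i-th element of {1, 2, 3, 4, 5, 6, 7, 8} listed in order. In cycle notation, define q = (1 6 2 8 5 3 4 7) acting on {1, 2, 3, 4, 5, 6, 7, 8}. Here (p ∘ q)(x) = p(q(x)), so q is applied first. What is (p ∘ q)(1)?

q(1) = 6, then p(6) = 4; composing gives (p ∘ q)(1) = 4.

4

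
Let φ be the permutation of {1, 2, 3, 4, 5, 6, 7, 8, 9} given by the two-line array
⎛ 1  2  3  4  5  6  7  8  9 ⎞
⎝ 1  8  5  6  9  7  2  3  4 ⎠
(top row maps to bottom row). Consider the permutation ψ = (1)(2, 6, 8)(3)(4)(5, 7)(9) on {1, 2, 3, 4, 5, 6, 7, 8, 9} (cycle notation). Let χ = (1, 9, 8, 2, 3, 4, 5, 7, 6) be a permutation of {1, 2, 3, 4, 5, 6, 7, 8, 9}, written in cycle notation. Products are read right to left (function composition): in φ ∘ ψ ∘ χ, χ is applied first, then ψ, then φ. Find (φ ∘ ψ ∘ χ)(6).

1

Chase 6: χ(6) = 1; ψ(1) = 1; φ(1) = 1. Hence (φ ∘ ψ ∘ χ)(6) = 1.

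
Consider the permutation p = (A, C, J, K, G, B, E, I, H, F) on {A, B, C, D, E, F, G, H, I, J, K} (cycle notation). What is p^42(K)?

K lies in the 10-cycle (A, C, J, K, G, B, E, I, H, F).
On a 10-cycle, p^10 is the identity, so p^42 = p^2 there (42 ≡ 2 mod 10).
Advancing 2 steps from K: K → G → B.

B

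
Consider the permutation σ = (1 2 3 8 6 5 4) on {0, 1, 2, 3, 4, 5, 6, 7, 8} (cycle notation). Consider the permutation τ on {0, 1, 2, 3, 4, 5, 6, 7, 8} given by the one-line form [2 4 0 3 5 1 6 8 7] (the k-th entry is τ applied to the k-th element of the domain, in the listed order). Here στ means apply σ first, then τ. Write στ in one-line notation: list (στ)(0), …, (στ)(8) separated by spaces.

2 0 3 7 4 5 1 8 6

(στ)(x) = τ(σ(x)). Computing each image: τ(σ(0)) = τ(0) = 2, τ(σ(1)) = τ(2) = 0, τ(σ(2)) = τ(3) = 3, τ(σ(3)) = τ(8) = 7, τ(σ(4)) = τ(1) = 4, τ(σ(5)) = τ(4) = 5, τ(σ(6)) = τ(5) = 1, τ(σ(7)) = τ(7) = 8, τ(σ(8)) = τ(6) = 6.
Hence στ = [2 0 3 7 4 5 1 8 6].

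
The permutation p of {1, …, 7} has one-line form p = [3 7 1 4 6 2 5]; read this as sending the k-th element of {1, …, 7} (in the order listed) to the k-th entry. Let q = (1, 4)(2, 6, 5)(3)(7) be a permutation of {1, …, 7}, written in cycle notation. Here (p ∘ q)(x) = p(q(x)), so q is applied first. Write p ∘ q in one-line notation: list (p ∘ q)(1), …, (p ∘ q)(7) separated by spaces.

4 2 1 3 7 6 5

Chase each element through q then p: 1 → 4 → 4; 2 → 6 → 2; 3 → 3 → 1; 4 → 1 → 3; 5 → 2 → 7; 6 → 5 → 6; 7 → 7 → 5.
So p ∘ q in one-line form is 4 2 1 3 7 6 5.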